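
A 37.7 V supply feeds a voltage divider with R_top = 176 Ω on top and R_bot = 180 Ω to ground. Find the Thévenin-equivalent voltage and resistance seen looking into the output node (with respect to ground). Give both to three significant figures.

V_th is the open-circuit tap voltage: 37.7 × 180/(176 + 180) = 19.1 V.
With the supply zeroed, R_top and R_bot appear in parallel from the tap: R_th = R_top‖R_bot = (176 × 180)/356.0 = 89.0 Ω.

V_th = 19.1 V, R_th = 89.0 Ω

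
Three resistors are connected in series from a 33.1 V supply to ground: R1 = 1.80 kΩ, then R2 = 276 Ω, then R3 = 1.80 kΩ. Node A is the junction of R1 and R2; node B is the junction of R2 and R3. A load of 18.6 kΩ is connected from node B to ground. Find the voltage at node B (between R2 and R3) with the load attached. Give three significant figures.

V ≈ 14.6 V

At node B, R3 is in parallel with the load: R3‖R_L = 1641 Ω.
Below node A the resistance is R2 + (R3‖R_L) = 1917 Ω, so V_A = 33.1 × 1917/3717 = 17.07 V.
Then V_B = V_A × (R3‖R_L)/(R2 + R3‖R_L) = 17.07 × 1641/1917 = 14.6 V.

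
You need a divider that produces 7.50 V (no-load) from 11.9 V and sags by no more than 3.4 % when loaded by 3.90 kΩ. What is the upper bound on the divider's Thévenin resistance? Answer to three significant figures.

Loading drop = R_th/(R_th + R_L) ≤ 0.0340, so R_th ≤ R_L · ε/(1−ε) = 3.90 kΩ × 0.0340/0.9660 = 137 Ω.
(Any R1, R2 with R2/(R1+R2) = 0.630 and R1‖R2 ≤ 137 Ω will meet the spec.)

R_th ≤ 137 Ω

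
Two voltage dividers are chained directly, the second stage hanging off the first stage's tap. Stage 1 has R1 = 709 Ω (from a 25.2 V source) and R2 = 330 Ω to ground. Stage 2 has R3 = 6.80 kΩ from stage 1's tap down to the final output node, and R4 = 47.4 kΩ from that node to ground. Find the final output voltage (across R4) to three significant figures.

Stage 2 presents R3+R4 = 54200 Ω as a load on stage 1's tap.
Stage 1's lower leg becomes R2‖(R3+R4) = 328.0 Ω, so V_mid = 25.2 × 328.0/1037 = 7.971 V.
Stage 2 is itself unloaded: V_out = V_mid × R4/(R3+R4) = 7.971 × 47400/54200 = 6.97 V.

V_out ≈ 6.97 V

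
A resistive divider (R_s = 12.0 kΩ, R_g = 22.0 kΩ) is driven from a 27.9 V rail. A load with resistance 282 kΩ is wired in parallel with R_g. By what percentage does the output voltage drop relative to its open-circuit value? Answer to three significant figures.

The divider's output (Thévenin) resistance is R_s‖R_g = 7.765 kΩ.
Fractional drop under load = R_th/(R_th + R_L) = 7.765 / (7.765 + 282) = 0.02680.
So the output falls by 2.68 %.

2.68 %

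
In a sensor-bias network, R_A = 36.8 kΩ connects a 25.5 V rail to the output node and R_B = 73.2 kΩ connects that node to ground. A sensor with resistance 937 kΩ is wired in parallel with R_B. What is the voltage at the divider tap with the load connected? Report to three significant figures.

V_out ≈ 16.5 V

The load sits in parallel with R_B: R_B‖R_L = (73.2 × 937) / (73.2 + 937) = 67.90 kΩ.
V_out = 25.5 × 67.90 / (36.8 + 67.90) = 25.5 × 67.90/104.7 = 16.5 V.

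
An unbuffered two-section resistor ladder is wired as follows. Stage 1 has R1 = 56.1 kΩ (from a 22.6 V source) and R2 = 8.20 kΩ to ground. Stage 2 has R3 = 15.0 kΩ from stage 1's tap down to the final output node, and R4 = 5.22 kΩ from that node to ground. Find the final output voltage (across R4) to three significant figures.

Stage 2 presents R3+R4 = 20.22 kΩ as a load on stage 1's tap.
Stage 1's lower leg becomes R2‖(R3+R4) = 5.834 kΩ, so V_mid = 22.6 × 5.834/61.93 = 2.129 V.
Stage 2 is itself unloaded: V_out = V_mid × R4/(R3+R4) = 2.129 × 5.22/20.22 = 0.550 V.

V_out ≈ 0.550 V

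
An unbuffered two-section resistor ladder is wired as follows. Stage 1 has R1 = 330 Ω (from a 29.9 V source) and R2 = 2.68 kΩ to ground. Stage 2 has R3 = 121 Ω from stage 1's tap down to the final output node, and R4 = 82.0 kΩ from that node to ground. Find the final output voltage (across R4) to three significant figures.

Stage 2 presents R3+R4 = 82120 Ω as a load on stage 1's tap.
Stage 1's lower leg becomes R2‖(R3+R4) = 2595 Ω, so V_mid = 29.9 × 2595/2925 = 26.53 V.
Stage 2 is itself unloaded: V_out = V_mid × R4/(R3+R4) = 26.53 × 82000/82120 = 26.5 V.

V_out ≈ 26.5 V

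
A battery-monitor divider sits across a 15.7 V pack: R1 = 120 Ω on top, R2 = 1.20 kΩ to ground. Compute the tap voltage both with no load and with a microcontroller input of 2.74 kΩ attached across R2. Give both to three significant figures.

Open-circuit: V = 15.7 × 1200/(120 + 1200) = 14.3 V.
With the load, R2 becomes R2‖R_L = 834.5 Ω, so V = 15.7 × 834.5/954.5 = 13.7 V.

Unloaded: 14.3 V; loaded: 13.7 V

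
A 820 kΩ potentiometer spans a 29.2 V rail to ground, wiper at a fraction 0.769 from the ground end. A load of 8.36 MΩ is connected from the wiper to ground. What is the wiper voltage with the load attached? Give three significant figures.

The wiper splits the pot into (1−α)R = 189.4 kΩ above and αR = 630.6 kΩ below.
Lower section ‖ load = 586.4 kΩ.
V_wiper = 29.2 × 586.4/(189.4 + 586.4) = 22.1 V.

V ≈ 22.1 V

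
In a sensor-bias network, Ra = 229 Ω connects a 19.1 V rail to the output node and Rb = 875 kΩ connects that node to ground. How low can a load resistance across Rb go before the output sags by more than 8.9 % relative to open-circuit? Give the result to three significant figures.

R_L(min) ≈ 2.34 kΩ

Output resistance R_th = Ra‖Rb = (229 × 875000)/875200 = 228.9 Ω.
The fractional drop is R_th/(R_th + R_L); requiring this ≤ 0.0890 gives R_L ≥ R_th(1/0.0890 − 1) = 228.9 × 10.24 = 2.34 kΩ.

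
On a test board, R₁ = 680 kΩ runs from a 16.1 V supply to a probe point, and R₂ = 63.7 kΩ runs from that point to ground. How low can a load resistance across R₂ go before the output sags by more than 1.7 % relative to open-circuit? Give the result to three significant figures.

Output resistance R_th = R₁‖R₂ = (680 × 63.7)/743.7 = 58.24 kΩ.
The fractional drop is R_th/(R_th + R_L); requiring this ≤ 0.0170 gives R_L ≥ R_th(1/0.0170 − 1) = 58.24 × 57.82 = 3.37 MΩ.

R_L(min) ≈ 3.37 MΩ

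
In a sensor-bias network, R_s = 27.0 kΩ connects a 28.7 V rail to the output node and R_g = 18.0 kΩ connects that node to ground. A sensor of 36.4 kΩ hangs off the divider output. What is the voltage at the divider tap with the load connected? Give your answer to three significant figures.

V_out ≈ 8.85 V

The load sits in parallel with R_g: R_g‖R_L = (18.0 × 36.4) / (18.0 + 36.4) = 12.04 kΩ.
V_out = 28.7 × 12.04 / (27.0 + 12.04) = 28.7 × 12.04/39.04 = 8.85 V.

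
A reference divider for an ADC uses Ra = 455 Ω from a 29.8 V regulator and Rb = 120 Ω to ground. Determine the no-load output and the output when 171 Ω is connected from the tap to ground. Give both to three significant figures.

Unloaded: 6.22 V; loaded: 4.00 V

Open-circuit: V = 29.8 × 120/(455 + 120) = 6.22 V.
With the load, Rb becomes Rb‖R_L = 70.52 Ω, so V = 29.8 × 70.52/525.5 = 4.00 V.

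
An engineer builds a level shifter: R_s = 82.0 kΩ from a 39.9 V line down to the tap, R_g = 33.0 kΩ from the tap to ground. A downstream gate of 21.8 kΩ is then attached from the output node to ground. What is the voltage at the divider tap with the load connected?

The load sits in parallel with R_g: R_g‖R_L = (33.0 × 21.8) / (33.0 + 21.8) = 13.13 kΩ.
V_out = 39.9 × 13.13 / (82.0 + 13.13) = 39.9 × 13.13/95.13 = 5.51 V.

V_out ≈ 5.51 V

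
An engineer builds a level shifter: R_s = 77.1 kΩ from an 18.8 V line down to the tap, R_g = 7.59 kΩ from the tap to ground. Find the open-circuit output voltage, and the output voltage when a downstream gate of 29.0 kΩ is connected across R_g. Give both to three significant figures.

Open-circuit: V = 18.8 × 7.59/(77.1 + 7.59) = 1.68 V.
With the load, R_g becomes R_g‖R_L = 6.016 kΩ, so V = 18.8 × 6.016/83.12 = 1.36 V.

Unloaded: 1.68 V; loaded: 1.36 V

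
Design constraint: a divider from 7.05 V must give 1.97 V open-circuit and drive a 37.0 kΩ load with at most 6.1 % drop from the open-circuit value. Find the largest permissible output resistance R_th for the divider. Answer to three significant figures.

Loading drop = R_th/(R_th + R_L) ≤ 0.0610, so R_th ≤ R_L · ε/(1−ε) = 37.0 kΩ × 0.0610/0.9390 = 2.40 kΩ.

R_th ≤ 2.40 kΩ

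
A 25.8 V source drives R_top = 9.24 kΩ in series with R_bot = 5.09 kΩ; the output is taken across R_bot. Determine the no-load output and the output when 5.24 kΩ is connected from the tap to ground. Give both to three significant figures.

Unloaded: 9.16 V; loaded: 5.63 V

Open-circuit: V = 25.8 × 5.09/(9.24 + 5.09) = 9.16 V.
With the load, R_bot becomes R_bot‖R_L = 2.582 kΩ, so V = 25.8 × 2.582/11.82 = 5.63 V.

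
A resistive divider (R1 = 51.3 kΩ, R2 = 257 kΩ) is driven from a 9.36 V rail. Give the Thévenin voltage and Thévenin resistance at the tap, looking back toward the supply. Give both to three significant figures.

V_th = 7.80 V, R_th = 42.8 kΩ

V_th is the open-circuit tap voltage: 9.36 × 257/(51.3 + 257) = 7.80 V.
With the supply zeroed, R1 and R2 appear in parallel from the tap: R_th = R1‖R2 = (51.3 × 257)/308.3 = 42.8 kΩ.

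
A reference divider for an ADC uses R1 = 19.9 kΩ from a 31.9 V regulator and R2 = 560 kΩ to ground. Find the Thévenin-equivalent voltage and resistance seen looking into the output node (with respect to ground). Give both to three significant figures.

V_th = 30.8 V, R_th = 19.2 kΩ

V_th is the open-circuit tap voltage: 31.9 × 560/(19.9 + 560) = 30.8 V.
With the supply zeroed, R1 and R2 appear in parallel from the tap: R_th = R1‖R2 = (19.9 × 560)/579.9 = 19.2 kΩ.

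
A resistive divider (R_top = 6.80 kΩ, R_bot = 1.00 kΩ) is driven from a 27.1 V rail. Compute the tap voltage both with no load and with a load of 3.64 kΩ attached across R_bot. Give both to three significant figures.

Open-circuit: V = 27.1 × 1.00/(6.80 + 1.00) = 3.47 V.
With the load, R_bot becomes R_bot‖R_L = 0.7845 kΩ, so V = 27.1 × 0.7845/7.584 = 2.80 V.

Unloaded: 3.47 V; loaded: 2.80 V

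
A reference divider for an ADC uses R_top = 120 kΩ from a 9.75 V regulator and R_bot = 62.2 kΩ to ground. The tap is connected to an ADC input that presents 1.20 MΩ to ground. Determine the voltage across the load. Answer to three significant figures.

V_out ≈ 3.22 V

The load sits in parallel with R_bot: R_bot‖R_L = (62.2 × 1200) / (62.2 + 1200) = 59.13 kΩ.
V_out = 9.75 × 59.13 / (120 + 59.13) = 9.75 × 59.13/179.1 = 3.22 V.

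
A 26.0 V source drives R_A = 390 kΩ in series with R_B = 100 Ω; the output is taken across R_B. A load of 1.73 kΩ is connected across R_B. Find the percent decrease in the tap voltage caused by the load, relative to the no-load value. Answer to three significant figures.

5.46 %

The divider's output (Thévenin) resistance is R_A‖R_B = 99.97 Ω.
Fractional drop under load = R_th/(R_th + R_L) = 99.97 / (99.97 + 1730) = 0.05463.
So the output falls by 5.46 %.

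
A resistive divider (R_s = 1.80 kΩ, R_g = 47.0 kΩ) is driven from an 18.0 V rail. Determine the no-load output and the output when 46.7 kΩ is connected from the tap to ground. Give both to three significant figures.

Unloaded: 17.3 V; loaded: 16.7 V

Open-circuit: V = 18.0 × 47.0/(1.80 + 47.0) = 17.3 V.
With the load, R_g becomes R_g‖R_L = 23.42 kΩ, so V = 18.0 × 23.42/25.22 = 16.7 V.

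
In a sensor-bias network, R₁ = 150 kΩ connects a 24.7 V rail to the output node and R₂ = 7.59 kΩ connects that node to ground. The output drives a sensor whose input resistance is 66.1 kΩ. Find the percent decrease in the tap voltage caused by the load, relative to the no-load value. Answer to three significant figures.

The divider's output (Thévenin) resistance is R₁‖R₂ = 7.224 kΩ.
Fractional drop under load = R_th/(R_th + R_L) = 7.224 / (7.224 + 66.1) = 0.09853.
So the output falls by 9.85 %.

9.85 %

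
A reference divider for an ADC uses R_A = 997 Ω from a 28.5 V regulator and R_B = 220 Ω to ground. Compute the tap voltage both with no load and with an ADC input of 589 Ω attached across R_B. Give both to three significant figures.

Unloaded: 5.15 V; loaded: 3.94 V

Open-circuit: V = 28.5 × 220/(997 + 220) = 5.15 V.
With the load, R_B becomes R_B‖R_L = 160.2 Ω, so V = 28.5 × 160.2/1157 = 3.94 V.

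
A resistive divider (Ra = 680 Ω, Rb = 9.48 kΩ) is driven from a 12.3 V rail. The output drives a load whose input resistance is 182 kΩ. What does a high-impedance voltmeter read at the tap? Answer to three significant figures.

V_out ≈ 11.4 V

The load sits in parallel with Rb: Rb‖R_L = (9480 × 182000) / (9480 + 182000) = 9011 Ω.
V_out = 12.3 × 9011 / (680 + 9011) = 12.3 × 9011/9691 = 11.4 V.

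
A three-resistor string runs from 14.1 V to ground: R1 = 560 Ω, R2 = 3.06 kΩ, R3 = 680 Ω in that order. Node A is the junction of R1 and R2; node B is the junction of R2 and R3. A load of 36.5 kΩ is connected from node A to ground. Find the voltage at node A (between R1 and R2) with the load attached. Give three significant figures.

Below node A the series string R2+R3 = 3740 Ω sits in parallel with the 36500 Ω load: 3392 Ω.
V_A = 14.1 × 3392/(560 + 3392) = 12.1 V.

V ≈ 12.1 V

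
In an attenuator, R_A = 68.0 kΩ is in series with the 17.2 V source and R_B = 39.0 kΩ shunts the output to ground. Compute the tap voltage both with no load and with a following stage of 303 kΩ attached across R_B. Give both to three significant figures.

Unloaded: 6.27 V; loaded: 5.80 V

Open-circuit: V = 17.2 × 39.0/(68.0 + 39.0) = 6.27 V.
With the load, R_B becomes R_B‖R_L = 34.55 kΩ, so V = 17.2 × 34.55/102.6 = 5.80 V.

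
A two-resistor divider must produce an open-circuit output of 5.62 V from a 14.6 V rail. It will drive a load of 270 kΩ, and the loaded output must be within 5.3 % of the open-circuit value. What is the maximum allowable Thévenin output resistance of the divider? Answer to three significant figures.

R_th ≤ 15.1 kΩ

Loading drop = R_th/(R_th + R_L) ≤ 0.0530, so R_th ≤ R_L · ε/(1−ε) = 270 kΩ × 0.0530/0.9470 = 15.1 kΩ.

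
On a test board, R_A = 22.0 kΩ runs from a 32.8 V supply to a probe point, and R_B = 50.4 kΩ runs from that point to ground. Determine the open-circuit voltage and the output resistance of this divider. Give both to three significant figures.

V_th is the open-circuit tap voltage: 32.8 × 50.4/(22.0 + 50.4) = 22.8 V.
With the supply zeroed, R_A and R_B appear in parallel from the tap: R_th = R_A‖R_B = (22.0 × 50.4)/72.40 = 15.3 kΩ.

V_th = 22.8 V, R_th = 15.3 kΩ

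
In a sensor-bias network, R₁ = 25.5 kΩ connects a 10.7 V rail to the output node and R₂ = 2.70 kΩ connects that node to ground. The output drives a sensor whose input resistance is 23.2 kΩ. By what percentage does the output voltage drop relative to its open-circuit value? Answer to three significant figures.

The divider's output (Thévenin) resistance is R₁‖R₂ = 2.441 kΩ.
Fractional drop under load = R_th/(R_th + R_L) = 2.441 / (2.441 + 23.2) = 0.09522.
So the output falls by 9.52 %.

9.52 %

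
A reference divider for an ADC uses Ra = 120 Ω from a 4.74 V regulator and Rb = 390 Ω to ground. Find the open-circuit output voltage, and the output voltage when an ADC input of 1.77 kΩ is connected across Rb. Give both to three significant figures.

Open-circuit: V = 4.74 × 390/(120 + 390) = 3.62 V.
With the load, Rb becomes Rb‖R_L = 319.6 Ω, so V = 4.74 × 319.6/439.6 = 3.45 V.

Unloaded: 3.62 V; loaded: 3.45 V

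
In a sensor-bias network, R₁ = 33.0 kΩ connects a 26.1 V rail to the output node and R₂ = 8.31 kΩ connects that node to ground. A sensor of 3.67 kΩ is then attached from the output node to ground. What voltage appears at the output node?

The load sits in parallel with R₂: R₂‖R_L = (8.31 × 3.67) / (8.31 + 3.67) = 2.546 kΩ.
V_out = 26.1 × 2.546 / (33.0 + 2.546) = 26.1 × 2.546/35.55 = 1.87 V.

V_out ≈ 1.87 V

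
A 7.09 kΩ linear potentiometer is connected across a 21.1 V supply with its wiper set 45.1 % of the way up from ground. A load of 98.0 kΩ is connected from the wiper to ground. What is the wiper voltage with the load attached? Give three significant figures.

V ≈ 9.35 V

The wiper splits the pot into (1−α)R = 3.892 kΩ above and αR = 3.198 kΩ below.
Lower section ‖ load = 3.097 kΩ.
V_wiper = 21.1 × 3.097/(3.892 + 3.097) = 9.35 V.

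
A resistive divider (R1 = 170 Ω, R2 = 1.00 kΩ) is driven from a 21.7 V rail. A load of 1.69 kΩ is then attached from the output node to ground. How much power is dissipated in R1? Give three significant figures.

Total resistance from the source is R1 + (R2‖R_L) = 798.3 Ω, so I = 21.7/798.3 Ω = 27.18 mA.
P = I²·R1 = (27.18 mA)² × 170 Ω = 126 mW.

P ≈ 126 mW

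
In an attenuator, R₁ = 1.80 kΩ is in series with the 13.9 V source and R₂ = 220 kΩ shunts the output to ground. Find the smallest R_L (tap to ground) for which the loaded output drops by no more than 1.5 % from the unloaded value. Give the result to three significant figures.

R_L(min) ≈ 117 kΩ

Output resistance R_th = R₁‖R₂ = (1.80 × 220)/221.8 = 1.785 kΩ.
The fractional drop is R_th/(R_th + R_L); requiring this ≤ 0.0150 gives R_L ≥ R_th(1/0.0150 − 1) = 1.785 × 65.67 = 117 kΩ.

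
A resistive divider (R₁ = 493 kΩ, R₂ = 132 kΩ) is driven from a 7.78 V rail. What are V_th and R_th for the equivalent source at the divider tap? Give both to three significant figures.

V_th = 1.64 V, R_th = 104 kΩ

V_th is the open-circuit tap voltage: 7.78 × 132/(493 + 132) = 1.64 V.
With the supply zeroed, R₁ and R₂ appear in parallel from the tap: R_th = R₁‖R₂ = (493 × 132)/625.0 = 104 kΩ.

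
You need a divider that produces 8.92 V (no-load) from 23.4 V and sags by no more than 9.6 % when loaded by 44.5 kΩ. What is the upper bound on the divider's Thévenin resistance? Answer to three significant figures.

R_th ≤ 4.73 kΩ

Loading drop = R_th/(R_th + R_L) ≤ 0.0960, so R_th ≤ R_L · ε/(1−ε) = 44.5 kΩ × 0.0960/0.9040 = 4.73 kΩ.
(Any R1, R2 with R2/(R1+R2) = 0.381 and R1‖R2 ≤ 4.73 kΩ will meet the spec.)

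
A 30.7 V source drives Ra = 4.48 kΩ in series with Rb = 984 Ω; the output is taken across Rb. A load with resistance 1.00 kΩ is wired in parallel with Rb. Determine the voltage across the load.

The load sits in parallel with Rb: Rb‖R_L = (984 × 1000) / (984 + 1000) = 496.0 Ω.
V_out = 30.7 × 496.0 / (4480 + 496.0) = 30.7 × 496.0/4976 = 3.06 V.

V_out ≈ 3.06 V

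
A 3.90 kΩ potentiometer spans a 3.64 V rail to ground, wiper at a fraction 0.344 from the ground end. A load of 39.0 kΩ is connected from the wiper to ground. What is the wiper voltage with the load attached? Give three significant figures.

The wiper splits the pot into (1−α)R = 2.558 kΩ above and αR = 1.342 kΩ below.
Lower section ‖ load = 1.297 kΩ.
V_wiper = 3.64 × 1.297/(2.558 + 1.297) = 1.22 V.

V ≈ 1.22 V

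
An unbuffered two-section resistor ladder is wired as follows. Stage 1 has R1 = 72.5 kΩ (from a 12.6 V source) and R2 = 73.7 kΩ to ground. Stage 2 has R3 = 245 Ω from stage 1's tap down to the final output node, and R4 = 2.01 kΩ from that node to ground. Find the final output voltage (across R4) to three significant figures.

V_out ≈ 0.329 V

Stage 2 presents R3+R4 = 2255 Ω as a load on stage 1's tap.
Stage 1's lower leg becomes R2‖(R3+R4) = 2188 Ω, so V_mid = 12.6 × 2188/74690 = 0.3691 V.
Stage 2 is itself unloaded: V_out = V_mid × R4/(R3+R4) = 0.3691 × 2010/2255 = 0.329 V.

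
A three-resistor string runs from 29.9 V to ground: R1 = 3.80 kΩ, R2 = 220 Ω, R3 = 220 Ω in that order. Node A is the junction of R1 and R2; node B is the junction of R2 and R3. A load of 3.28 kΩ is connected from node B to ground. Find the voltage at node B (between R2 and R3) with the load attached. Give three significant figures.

V ≈ 1.46 V

At node B, R3 is in parallel with the load: R3‖R_L = 206.2 Ω.
Below node A the resistance is R2 + (R3‖R_L) = 426.2 Ω, so V_A = 29.9 × 426.2/4226 = 3.015 V.
Then V_B = V_A × (R3‖R_L)/(R2 + R3‖R_L) = 3.015 × 206.2/426.2 = 1.46 V.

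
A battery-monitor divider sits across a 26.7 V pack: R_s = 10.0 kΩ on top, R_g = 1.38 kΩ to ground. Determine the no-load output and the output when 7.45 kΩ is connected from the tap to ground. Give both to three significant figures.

Unloaded: 3.24 V; loaded: 2.78 V

Open-circuit: V = 26.7 × 1.38/(10.0 + 1.38) = 3.24 V.
With the load, R_g becomes R_g‖R_L = 1.164 kΩ, so V = 26.7 × 1.164/11.16 = 2.78 V.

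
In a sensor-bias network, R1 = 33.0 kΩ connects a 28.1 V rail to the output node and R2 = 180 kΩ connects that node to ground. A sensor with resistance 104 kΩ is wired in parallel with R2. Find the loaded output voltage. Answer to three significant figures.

V_out ≈ 18.7 V

The load sits in parallel with R2: R2‖R_L = (180 × 104) / (180 + 104) = 65.92 kΩ.
V_out = 28.1 × 65.92 / (33.0 + 65.92) = 28.1 × 65.92/98.92 = 18.7 V.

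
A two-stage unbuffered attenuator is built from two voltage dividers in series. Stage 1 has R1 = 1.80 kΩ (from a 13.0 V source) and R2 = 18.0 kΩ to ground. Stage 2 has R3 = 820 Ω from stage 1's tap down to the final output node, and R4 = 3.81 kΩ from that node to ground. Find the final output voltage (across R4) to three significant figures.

Stage 2 presents R3+R4 = 4630 Ω as a load on stage 1's tap.
Stage 1's lower leg becomes R2‖(R3+R4) = 3683 Ω, so V_mid = 13.0 × 3683/5483 = 8.732 V.
Stage 2 is itself unloaded: V_out = V_mid × R4/(R3+R4) = 8.732 × 3810/4630 = 7.19 V.

V_out ≈ 7.19 V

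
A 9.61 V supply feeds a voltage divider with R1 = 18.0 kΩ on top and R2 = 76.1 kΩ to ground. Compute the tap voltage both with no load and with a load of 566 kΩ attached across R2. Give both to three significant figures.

Unloaded: 7.77 V; loaded: 7.58 V

Open-circuit: V = 9.61 × 76.1/(18.0 + 76.1) = 7.77 V.
With the load, R2 becomes R2‖R_L = 67.08 kΩ, so V = 9.61 × 67.08/85.08 = 7.58 V.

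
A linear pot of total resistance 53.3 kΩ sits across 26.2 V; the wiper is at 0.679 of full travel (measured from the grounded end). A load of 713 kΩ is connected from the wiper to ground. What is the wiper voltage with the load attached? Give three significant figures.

The wiper splits the pot into (1−α)R = 17.11 kΩ above and αR = 36.19 kΩ below.
Lower section ‖ load = 34.44 kΩ.
V_wiper = 26.2 × 34.44/(17.11 + 34.44) = 17.5 V.

V ≈ 17.5 V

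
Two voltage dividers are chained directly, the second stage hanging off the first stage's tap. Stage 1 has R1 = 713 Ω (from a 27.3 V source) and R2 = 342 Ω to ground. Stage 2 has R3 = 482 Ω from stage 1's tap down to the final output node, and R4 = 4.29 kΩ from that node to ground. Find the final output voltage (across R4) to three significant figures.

V_out ≈ 7.59 V

Stage 2 presents R3+R4 = 4772 Ω as a load on stage 1's tap.
Stage 1's lower leg becomes R2‖(R3+R4) = 319.1 Ω, so V_mid = 27.3 × 319.1/1032 = 8.441 V.
Stage 2 is itself unloaded: V_out = V_mid × R4/(R3+R4) = 8.441 × 4290/4772 = 7.59 V.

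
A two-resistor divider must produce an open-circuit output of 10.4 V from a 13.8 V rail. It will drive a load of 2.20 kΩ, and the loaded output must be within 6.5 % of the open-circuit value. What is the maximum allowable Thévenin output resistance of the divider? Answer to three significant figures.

Loading drop = R_th/(R_th + R_L) ≤ 0.0650, so R_th ≤ R_L · ε/(1−ε) = 2.20 kΩ × 0.0650/0.9350 = 153 Ω.

R_th ≤ 153 Ω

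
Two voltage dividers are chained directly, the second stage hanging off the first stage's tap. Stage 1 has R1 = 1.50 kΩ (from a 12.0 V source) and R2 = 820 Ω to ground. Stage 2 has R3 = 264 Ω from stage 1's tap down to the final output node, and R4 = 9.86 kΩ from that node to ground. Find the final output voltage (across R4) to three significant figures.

Stage 2 presents R3+R4 = 10120 Ω as a load on stage 1's tap.
Stage 1's lower leg becomes R2‖(R3+R4) = 758.6 Ω, so V_mid = 12.0 × 758.6/2259 = 4.030 V.
Stage 2 is itself unloaded: V_out = V_mid × R4/(R3+R4) = 4.030 × 9860/10120 = 3.93 V.

V_out ≈ 3.93 V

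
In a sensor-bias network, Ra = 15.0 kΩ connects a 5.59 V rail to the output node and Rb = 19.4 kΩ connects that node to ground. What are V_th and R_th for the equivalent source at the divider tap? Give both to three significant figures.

V_th is the open-circuit tap voltage: 5.59 × 19.4/(15.0 + 19.4) = 3.15 V.
With the supply zeroed, Ra and Rb appear in parallel from the tap: R_th = Ra‖Rb = (15.0 × 19.4)/34.40 = 8.46 kΩ.

V_th = 3.15 V, R_th = 8.46 kΩ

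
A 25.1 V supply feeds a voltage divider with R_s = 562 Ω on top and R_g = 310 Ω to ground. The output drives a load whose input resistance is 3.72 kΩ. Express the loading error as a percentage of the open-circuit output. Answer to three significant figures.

The divider's output (Thévenin) resistance is R_s‖R_g = 199.8 Ω.
Fractional drop under load = R_th/(R_th + R_L) = 199.8 / (199.8 + 3720) = 0.05097.
So the output falls by 5.10 %.

5.10 %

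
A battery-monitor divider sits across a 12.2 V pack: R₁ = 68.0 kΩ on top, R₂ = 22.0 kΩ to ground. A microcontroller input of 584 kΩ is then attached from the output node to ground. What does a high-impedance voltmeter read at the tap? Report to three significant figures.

V_out ≈ 2.90 V

The load sits in parallel with R₂: R₂‖R_L = (22.0 × 584) / (22.0 + 584) = 21.20 kΩ.
V_out = 12.2 × 21.20 / (68.0 + 21.20) = 12.2 × 21.20/89.20 = 2.90 V.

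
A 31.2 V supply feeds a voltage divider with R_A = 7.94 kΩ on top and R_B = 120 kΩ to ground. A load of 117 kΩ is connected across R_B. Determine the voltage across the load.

The load sits in parallel with R_B: R_B‖R_L = (120 × 117) / (120 + 117) = 59.24 kΩ.
V_out = 31.2 × 59.24 / (7.94 + 59.24) = 31.2 × 59.24/67.18 = 27.5 V.

V_out ≈ 27.5 V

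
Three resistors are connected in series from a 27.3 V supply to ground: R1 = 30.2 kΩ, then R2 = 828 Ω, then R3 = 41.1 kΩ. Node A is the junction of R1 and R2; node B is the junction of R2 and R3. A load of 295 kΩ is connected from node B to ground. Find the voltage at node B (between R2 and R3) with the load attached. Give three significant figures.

At node B, R3 is in parallel with the load: R3‖R_L = 36070 Ω.
Below node A the resistance is R2 + (R3‖R_L) = 36900 Ω, so V_A = 27.3 × 36900/67100 = 15.01 V.
Then V_B = V_A × (R3‖R_L)/(R2 + R3‖R_L) = 15.01 × 36070/36900 = 14.7 V.

V ≈ 14.7 V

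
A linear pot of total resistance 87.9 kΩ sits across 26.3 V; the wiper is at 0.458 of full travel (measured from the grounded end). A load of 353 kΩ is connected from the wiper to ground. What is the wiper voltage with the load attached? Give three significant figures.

V ≈ 11.3 V

The wiper splits the pot into (1−α)R = 47.64 kΩ above and αR = 40.26 kΩ below.
Lower section ‖ load = 36.14 kΩ.
V_wiper = 26.3 × 36.14/(47.64 + 36.14) = 11.3 V.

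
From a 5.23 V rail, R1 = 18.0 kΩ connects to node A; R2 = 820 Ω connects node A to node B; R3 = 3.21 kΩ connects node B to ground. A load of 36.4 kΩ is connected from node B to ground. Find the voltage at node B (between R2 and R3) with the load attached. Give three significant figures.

At node B, R3 is in parallel with the load: R3‖R_L = 2950 Ω.
Below node A the resistance is R2 + (R3‖R_L) = 3770 Ω, so V_A = 5.23 × 3770/21770 = 0.9057 V.
Then V_B = V_A × (R3‖R_L)/(R2 + R3‖R_L) = 0.9057 × 2950/3770 = 0.709 V.

V ≈ 0.709 V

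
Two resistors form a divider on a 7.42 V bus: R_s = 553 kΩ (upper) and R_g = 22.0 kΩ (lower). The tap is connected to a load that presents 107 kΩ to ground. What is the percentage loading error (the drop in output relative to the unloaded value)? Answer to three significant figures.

The divider's output (Thévenin) resistance is R_s‖R_g = 21.16 kΩ.
Fractional drop under load = R_th/(R_th + R_L) = 21.16 / (21.16 + 107) = 0.1651.
So the output falls by 16.5 %.

16.5 %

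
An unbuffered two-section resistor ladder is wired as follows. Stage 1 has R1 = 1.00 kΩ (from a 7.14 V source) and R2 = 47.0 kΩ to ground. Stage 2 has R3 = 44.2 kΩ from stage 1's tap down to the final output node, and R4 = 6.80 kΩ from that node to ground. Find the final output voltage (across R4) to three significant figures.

Stage 2 presents R3+R4 = 51.00 kΩ as a load on stage 1's tap.
Stage 1's lower leg becomes R2‖(R3+R4) = 24.46 kΩ, so V_mid = 7.14 × 24.46/25.46 = 6.860 V.
Stage 2 is itself unloaded: V_out = V_mid × R4/(R3+R4) = 6.860 × 6.80/51.00 = 0.915 V.

V_out ≈ 0.915 V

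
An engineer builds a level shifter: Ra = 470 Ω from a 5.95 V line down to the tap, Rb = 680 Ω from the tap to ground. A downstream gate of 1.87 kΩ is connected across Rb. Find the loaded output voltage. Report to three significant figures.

The load sits in parallel with Rb: Rb‖R_L = (680 × 1870) / (680 + 1870) = 498.7 Ω.
V_out = 5.95 × 498.7 / (470 + 498.7) = 5.95 × 498.7/968.7 = 3.06 V.
(Unloaded it would have been 3.52 V.)

V_out ≈ 3.06 V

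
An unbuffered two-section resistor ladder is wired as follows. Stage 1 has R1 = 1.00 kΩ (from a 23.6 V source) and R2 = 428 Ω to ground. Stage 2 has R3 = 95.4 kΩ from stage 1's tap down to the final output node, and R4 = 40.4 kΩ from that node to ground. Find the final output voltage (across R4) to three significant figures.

Stage 2 presents R3+R4 = 135800 Ω as a load on stage 1's tap.
Stage 1's lower leg becomes R2‖(R3+R4) = 426.7 Ω, so V_mid = 23.6 × 426.7/1427 = 7.058 V.
Stage 2 is itself unloaded: V_out = V_mid × R4/(R3+R4) = 7.058 × 40400/135800 = 2.10 V.

V_out ≈ 2.10 V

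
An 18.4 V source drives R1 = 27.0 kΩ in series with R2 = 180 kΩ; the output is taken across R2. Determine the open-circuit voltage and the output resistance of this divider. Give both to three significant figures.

V_th = 16.0 V, R_th = 23.5 kΩ

V_th is the open-circuit tap voltage: 18.4 × 180/(27.0 + 180) = 16.0 V.
With the supply zeroed, R1 and R2 appear in parallel from the tap: R_th = R1‖R2 = (27.0 × 180)/207.0 = 23.5 kΩ.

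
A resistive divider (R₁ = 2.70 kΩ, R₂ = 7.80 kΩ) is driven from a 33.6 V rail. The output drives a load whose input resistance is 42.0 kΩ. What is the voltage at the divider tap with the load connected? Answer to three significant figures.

The load sits in parallel with R₂: R₂‖R_L = (7.80 × 42.0) / (7.80 + 42.0) = 6.578 kΩ.
V_out = 33.6 × 6.578 / (2.70 + 6.578) = 33.6 × 6.578/9.278 = 23.8 V.
(Unloaded it would have been 25.0 V.)

V_out ≈ 23.8 V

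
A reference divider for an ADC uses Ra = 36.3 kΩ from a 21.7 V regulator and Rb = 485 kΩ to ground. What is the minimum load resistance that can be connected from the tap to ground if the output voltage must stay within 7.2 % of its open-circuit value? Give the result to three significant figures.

R_L(min) ≈ 435 kΩ

Output resistance R_th = Ra‖Rb = (36.3 × 485)/521.3 = 33.77 kΩ.
The fractional drop is R_th/(R_th + R_L); requiring this ≤ 0.0720 gives R_L ≥ R_th(1/0.0720 − 1) = 33.77 × 12.89 = 435 kΩ.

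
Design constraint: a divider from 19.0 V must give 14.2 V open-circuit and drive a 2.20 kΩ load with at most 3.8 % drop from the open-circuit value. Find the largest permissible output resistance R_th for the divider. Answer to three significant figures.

R_th ≤ 86.9 Ω

Loading drop = R_th/(R_th + R_L) ≤ 0.0380, so R_th ≤ R_L · ε/(1−ε) = 2.20 kΩ × 0.0380/0.9620 = 86.9 Ω.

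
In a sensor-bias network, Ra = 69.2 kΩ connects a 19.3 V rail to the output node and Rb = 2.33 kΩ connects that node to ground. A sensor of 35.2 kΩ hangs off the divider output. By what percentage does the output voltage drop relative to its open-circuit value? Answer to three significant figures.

6.02 %

The divider's output (Thévenin) resistance is Ra‖Rb = 2.254 kΩ.
Fractional drop under load = R_th/(R_th + R_L) = 2.254 / (2.254 + 35.2) = 0.06018.
So the output falls by 6.02 %.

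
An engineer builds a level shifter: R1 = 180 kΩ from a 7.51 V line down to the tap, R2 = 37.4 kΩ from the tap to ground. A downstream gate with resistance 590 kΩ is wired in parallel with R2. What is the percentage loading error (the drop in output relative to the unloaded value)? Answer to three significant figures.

The divider's output (Thévenin) resistance is R1‖R2 = 30.97 kΩ.
Fractional drop under load = R_th/(R_th + R_L) = 30.97 / (30.97 + 590) = 0.04987.
So the output falls by 4.99 %.

4.99 %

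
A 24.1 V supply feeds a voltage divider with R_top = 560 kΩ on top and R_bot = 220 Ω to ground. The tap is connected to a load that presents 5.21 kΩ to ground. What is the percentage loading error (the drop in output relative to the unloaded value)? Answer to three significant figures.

The divider's output (Thévenin) resistance is R_top‖R_bot = 219.9 Ω.
Fractional drop under load = R_th/(R_th + R_L) = 219.9 / (219.9 + 5210) = 0.04050.
So the output falls by 4.05 %.

4.05 %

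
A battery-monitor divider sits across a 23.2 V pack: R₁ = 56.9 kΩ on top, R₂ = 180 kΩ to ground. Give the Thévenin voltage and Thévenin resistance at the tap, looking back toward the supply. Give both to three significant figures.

V_th is the open-circuit tap voltage: 23.2 × 180/(56.9 + 180) = 17.6 V.
With the supply zeroed, R₁ and R₂ appear in parallel from the tap: R_th = R₁‖R₂ = (56.9 × 180)/236.9 = 43.2 kΩ.

V_th = 17.6 V, R_th = 43.2 kΩ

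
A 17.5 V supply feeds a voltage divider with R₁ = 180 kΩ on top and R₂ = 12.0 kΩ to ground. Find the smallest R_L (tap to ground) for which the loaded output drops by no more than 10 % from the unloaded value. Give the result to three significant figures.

R_L(min) ≈ 101 kΩ

Output resistance R_th = R₁‖R₂ = (180 × 12.0)/192.0 = 11.25 kΩ.
The fractional drop is R_th/(R_th + R_L); requiring this ≤ 0.100 gives R_L ≥ R_th(1/0.100 − 1) = 11.25 × 9.000 = 101 kΩ.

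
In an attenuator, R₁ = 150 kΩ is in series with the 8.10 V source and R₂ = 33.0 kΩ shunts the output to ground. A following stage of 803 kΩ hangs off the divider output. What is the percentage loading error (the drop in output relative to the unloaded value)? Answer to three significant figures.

The divider's output (Thévenin) resistance is R₁‖R₂ = 27.05 kΩ.
Fractional drop under load = R_th/(R_th + R_L) = 27.05 / (27.05 + 803) = 0.03259.
So the output falls by 3.26 %.

3.26 %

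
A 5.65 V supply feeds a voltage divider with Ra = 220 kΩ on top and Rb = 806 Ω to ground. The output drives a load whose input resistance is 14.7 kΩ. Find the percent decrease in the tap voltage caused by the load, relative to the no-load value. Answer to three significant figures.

The divider's output (Thévenin) resistance is Ra‖Rb = 803.1 Ω.
Fractional drop under load = R_th/(R_th + R_L) = 803.1 / (803.1 + 14700) = 0.05180.
So the output falls by 5.18 %.

5.18 %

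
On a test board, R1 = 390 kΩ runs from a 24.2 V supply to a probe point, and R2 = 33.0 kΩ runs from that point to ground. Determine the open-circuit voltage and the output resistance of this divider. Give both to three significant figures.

V_th = 1.89 V, R_th = 30.4 kΩ

V_th is the open-circuit tap voltage: 24.2 × 33.0/(390 + 33.0) = 1.89 V.
With the supply zeroed, R1 and R2 appear in parallel from the tap: R_th = R1‖R2 = (390 × 33.0)/423.0 = 30.4 kΩ.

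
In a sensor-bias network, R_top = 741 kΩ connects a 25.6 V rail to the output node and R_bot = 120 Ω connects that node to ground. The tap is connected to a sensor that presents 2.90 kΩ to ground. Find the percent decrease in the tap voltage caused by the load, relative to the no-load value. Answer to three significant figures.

3.97 %

The divider's output (Thévenin) resistance is R_top‖R_bot = 120.0 Ω.
Fractional drop under load = R_th/(R_th + R_L) = 120.0 / (120.0 + 2900) = 0.03973.
So the output falls by 3.97 %.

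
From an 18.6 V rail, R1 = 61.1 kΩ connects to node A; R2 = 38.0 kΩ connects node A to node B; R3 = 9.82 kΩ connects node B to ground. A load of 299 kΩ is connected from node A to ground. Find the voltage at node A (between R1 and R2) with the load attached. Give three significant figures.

V ≈ 7.49 V

Below node A the series string R2+R3 = 47.82 kΩ sits in parallel with the 299 kΩ load: 41.23 kΩ.
V_A = 18.6 × 41.23/(61.1 + 41.23) = 7.49 V.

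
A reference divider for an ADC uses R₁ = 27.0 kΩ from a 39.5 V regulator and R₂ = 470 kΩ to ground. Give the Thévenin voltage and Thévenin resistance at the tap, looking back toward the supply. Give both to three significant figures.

V_th is the open-circuit tap voltage: 39.5 × 470/(27.0 + 470) = 37.4 V.
With the supply zeroed, R₁ and R₂ appear in parallel from the tap: R_th = R₁‖R₂ = (27.0 × 470)/497.0 = 25.5 kΩ.

V_th = 37.4 V, R_th = 25.5 kΩ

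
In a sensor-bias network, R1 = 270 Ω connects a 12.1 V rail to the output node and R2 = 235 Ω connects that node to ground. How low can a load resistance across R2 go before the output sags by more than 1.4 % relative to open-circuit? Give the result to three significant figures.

Output resistance R_th = R1‖R2 = (270 × 235)/505.0 = 125.6 Ω.
The fractional drop is R_th/(R_th + R_L); requiring this ≤ 0.0140 gives R_L ≥ R_th(1/0.0140 − 1) = 125.6 × 70.43 = 8.85 kΩ.

R_L(min) ≈ 8.85 kΩ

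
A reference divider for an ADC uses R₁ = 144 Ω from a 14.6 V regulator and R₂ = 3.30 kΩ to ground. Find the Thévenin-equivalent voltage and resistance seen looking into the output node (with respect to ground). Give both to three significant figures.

V_th is the open-circuit tap voltage: 14.6 × 3300/(144 + 3300) = 14.0 V.
With the supply zeroed, R₁ and R₂ appear in parallel from the tap: R_th = R₁‖R₂ = (144 × 3300)/3444 = 138 Ω.

V_th = 14.0 V, R_th = 138 Ω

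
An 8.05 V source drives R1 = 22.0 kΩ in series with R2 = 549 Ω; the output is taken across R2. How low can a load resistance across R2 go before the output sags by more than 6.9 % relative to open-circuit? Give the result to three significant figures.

Output resistance R_th = R1‖R2 = (22000 × 549)/22550 = 535.6 Ω.
The fractional drop is R_th/(R_th + R_L); requiring this ≤ 0.0690 gives R_L ≥ R_th(1/0.0690 − 1) = 535.6 × 13.49 = 7.23 kΩ.

R_L(min) ≈ 7.23 kΩ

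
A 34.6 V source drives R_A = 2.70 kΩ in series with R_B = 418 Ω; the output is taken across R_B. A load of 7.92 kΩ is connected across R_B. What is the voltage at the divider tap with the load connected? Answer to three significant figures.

V_out ≈ 4.44 V

The load sits in parallel with R_B: R_B‖R_L = (418 × 7920) / (418 + 7920) = 397.0 Ω.
V_out = 34.6 × 397.0 / (2700 + 397.0) = 34.6 × 397.0/3097 = 4.44 V.
(Unloaded it would have been 4.64 V.)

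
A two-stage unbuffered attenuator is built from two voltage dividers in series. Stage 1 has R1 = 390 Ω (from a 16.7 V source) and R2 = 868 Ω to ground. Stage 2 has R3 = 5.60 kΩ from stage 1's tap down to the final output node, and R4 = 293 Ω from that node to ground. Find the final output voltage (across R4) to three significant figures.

Stage 2 presents R3+R4 = 5893 Ω as a load on stage 1's tap.
Stage 1's lower leg becomes R2‖(R3+R4) = 756.6 Ω, so V_mid = 16.7 × 756.6/1147 = 11.02 V.
Stage 2 is itself unloaded: V_out = V_mid × R4/(R3+R4) = 11.02 × 293/5893 = 0.548 V.

V_out ≈ 0.548 V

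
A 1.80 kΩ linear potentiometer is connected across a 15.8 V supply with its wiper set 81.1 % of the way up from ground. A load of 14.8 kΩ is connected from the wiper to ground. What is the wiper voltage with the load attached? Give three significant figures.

V ≈ 12.6 V

The wiper splits the pot into (1−α)R = 340.2 Ω above and αR = 1460 Ω below.
Lower section ‖ load = 1329 Ω.
V_wiper = 15.8 × 1329/(340.2 + 1329) = 12.6 V.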